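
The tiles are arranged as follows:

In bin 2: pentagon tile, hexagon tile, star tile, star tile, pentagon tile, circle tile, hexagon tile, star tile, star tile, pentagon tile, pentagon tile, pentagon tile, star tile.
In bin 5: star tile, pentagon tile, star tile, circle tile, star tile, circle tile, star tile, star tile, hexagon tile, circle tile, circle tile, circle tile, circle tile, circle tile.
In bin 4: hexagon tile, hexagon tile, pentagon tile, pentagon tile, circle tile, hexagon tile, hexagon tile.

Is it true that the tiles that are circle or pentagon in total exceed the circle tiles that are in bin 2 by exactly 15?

|tiles that are circle or pentagon| = 17.
|circle tiles in bin 2| = 1.
The claim requires 17 − 1 (= 16) to equal 15, which does not hold.

False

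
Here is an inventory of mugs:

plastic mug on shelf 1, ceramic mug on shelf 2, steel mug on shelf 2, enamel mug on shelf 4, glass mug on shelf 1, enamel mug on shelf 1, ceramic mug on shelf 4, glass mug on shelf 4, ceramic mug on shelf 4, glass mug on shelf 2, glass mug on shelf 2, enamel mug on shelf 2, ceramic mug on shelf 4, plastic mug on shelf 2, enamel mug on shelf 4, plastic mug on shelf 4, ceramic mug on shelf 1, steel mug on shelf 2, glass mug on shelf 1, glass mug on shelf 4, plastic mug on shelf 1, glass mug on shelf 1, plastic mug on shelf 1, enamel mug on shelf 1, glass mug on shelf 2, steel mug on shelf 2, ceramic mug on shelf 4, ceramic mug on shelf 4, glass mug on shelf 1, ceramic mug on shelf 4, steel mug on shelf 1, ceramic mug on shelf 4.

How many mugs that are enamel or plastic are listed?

enamel: 5; plastic: 5; together 5 + 5 = 10.

10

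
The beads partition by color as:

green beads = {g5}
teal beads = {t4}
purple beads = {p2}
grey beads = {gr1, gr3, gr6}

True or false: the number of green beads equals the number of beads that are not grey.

green beads: 1.
beads that are not grey: 3.
The claim requires 1 = 3, which does not hold.

False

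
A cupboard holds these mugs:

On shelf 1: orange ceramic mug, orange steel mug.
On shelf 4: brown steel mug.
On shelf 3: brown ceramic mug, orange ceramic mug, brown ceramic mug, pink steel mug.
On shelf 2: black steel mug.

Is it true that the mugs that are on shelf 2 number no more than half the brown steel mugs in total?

False

|mugs on shelf 2| = 1.
|brown steel mugs| = 1.
The claim requires 2 × 1 = 2 ≤ 1, which does not hold.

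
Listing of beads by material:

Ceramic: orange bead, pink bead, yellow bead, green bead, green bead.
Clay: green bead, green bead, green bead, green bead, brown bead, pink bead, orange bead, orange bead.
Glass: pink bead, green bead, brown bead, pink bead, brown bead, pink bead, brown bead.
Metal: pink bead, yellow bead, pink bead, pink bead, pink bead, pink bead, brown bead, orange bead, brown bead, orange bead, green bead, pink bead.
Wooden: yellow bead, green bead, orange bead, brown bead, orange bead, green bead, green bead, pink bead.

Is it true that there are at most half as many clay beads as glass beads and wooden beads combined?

False

clay beads: 8.
glass beads: 7; wooden beads: 8; combined: 7 + 8 = 15.
The claim requires 2 × 8 = 16 ≤ 15, which does not hold.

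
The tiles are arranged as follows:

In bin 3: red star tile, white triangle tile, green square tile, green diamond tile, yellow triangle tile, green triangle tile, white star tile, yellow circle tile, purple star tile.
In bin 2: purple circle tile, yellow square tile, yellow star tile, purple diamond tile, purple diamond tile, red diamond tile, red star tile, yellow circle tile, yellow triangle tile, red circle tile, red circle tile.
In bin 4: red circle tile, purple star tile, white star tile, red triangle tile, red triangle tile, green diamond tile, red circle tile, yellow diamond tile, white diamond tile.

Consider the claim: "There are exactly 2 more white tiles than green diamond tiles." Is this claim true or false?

True

|white tiles| = 4.
|green diamond tiles| = 2.
The claim requires 4 − 2 (= 2) to equal 2, which holds.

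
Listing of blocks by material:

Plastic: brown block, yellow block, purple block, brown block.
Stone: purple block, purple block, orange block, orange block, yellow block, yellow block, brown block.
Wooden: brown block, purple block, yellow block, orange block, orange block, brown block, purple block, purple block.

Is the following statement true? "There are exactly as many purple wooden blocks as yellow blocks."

False

|purple wooden blocks| = 3.
|yellow blocks| = 4.
The claim requires 3 = 4, which does not hold.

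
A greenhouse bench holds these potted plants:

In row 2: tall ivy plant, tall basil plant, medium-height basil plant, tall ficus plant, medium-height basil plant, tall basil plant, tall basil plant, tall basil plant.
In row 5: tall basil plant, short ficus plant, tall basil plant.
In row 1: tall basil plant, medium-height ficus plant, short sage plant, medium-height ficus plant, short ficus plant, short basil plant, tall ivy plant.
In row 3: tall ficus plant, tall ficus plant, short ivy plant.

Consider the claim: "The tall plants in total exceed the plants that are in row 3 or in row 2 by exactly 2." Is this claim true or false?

False

tall plants: 12.
plants in row 3 or in row 2: 11.
The claim requires 12 − 11 (= 1) to equal 2, which does not hold.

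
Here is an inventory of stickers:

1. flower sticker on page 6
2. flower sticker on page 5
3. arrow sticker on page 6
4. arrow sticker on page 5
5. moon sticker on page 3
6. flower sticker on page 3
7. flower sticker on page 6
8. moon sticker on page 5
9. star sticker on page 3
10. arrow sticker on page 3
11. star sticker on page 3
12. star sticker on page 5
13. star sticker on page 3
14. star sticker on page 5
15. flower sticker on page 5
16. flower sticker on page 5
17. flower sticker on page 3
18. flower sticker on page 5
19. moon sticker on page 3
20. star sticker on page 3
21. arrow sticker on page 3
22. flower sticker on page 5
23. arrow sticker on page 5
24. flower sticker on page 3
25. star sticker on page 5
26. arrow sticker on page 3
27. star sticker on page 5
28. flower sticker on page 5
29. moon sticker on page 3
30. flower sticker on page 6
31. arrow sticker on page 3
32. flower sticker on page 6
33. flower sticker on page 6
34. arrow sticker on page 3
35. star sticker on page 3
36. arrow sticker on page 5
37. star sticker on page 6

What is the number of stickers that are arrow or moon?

13

arrow: 9; moon: 4; together 9 + 4 = 13.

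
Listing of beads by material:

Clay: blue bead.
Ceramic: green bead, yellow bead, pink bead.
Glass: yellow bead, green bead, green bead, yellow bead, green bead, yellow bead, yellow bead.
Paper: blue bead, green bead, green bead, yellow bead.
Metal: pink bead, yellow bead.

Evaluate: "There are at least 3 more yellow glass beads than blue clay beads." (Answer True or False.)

yellow glass beads: 4.
blue clay beads: 1.
The claim requires 4 − 1 = 3 ≥ 3, which holds.

True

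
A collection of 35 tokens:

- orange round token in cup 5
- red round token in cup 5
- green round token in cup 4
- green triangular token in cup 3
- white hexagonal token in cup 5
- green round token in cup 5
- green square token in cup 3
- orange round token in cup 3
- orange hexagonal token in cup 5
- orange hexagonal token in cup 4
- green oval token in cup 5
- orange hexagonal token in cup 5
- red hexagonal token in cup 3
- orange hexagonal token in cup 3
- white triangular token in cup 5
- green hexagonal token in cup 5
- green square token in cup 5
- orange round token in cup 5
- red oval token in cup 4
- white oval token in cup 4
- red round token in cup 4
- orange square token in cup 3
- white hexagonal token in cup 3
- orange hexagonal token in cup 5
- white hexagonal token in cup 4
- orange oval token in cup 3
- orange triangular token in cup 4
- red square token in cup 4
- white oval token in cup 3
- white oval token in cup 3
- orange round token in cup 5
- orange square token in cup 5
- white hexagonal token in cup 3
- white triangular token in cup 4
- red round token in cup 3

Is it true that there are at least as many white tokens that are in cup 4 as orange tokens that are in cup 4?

|white tokens in cup 4| = 3.
|orange tokens in cup 4| = 2.
The claim requires 3 ≥ 2, which holds.

True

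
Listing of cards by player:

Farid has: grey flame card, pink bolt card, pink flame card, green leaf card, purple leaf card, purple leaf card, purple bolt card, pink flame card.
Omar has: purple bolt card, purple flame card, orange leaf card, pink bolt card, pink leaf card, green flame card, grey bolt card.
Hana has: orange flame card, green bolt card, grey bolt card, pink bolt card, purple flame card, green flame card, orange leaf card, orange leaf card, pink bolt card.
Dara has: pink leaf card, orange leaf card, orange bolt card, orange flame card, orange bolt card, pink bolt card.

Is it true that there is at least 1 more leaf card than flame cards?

False

leaf cards: 9.
flame cards: 9.
The claim requires 9 − 9 = 0 ≥ 1, which does not hold.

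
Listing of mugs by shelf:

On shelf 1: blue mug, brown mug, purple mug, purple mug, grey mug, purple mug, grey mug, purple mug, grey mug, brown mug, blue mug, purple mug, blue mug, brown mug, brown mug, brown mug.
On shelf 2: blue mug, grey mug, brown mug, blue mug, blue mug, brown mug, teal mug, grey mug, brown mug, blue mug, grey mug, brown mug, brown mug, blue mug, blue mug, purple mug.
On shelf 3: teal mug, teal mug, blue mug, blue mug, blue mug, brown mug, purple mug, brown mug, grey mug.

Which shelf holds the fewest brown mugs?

Counts by shelf (restricted to brown mugs): shelf 2→5, shelf 1→5, shelf 3→2.
The minimum is 2, held uniquely by shelf 3.

shelf 3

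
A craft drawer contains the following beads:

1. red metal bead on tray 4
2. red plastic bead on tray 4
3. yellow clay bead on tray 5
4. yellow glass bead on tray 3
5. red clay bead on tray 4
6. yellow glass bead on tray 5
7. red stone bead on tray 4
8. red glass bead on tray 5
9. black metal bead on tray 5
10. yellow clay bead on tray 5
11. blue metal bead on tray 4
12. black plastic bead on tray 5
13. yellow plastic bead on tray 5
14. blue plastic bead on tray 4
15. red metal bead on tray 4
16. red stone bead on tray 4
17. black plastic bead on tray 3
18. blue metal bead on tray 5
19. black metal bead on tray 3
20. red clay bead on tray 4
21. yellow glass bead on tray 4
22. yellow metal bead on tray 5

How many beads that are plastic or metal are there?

12

metal: 7; plastic: 5; together 7 + 5 = 12.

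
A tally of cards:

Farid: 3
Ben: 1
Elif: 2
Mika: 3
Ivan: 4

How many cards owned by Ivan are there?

4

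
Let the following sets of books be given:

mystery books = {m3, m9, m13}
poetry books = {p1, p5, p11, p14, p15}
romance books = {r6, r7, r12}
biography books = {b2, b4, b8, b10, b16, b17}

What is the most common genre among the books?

biography

Counts by genre: biography 6, poetry 5, romance 3, mystery 3.
The maximum is 6, held uniquely by biography.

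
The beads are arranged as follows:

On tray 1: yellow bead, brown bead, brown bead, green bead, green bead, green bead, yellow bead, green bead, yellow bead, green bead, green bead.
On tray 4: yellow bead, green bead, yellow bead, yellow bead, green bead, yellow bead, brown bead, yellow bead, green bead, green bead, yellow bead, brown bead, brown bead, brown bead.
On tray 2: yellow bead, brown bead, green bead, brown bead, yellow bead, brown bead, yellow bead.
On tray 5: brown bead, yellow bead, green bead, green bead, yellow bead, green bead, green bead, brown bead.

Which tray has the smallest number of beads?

Counts by tray: tray 4→14, tray 1→11, tray 5→8, tray 2→7.
The minimum is 7, held uniquely by tray 2.

tray 2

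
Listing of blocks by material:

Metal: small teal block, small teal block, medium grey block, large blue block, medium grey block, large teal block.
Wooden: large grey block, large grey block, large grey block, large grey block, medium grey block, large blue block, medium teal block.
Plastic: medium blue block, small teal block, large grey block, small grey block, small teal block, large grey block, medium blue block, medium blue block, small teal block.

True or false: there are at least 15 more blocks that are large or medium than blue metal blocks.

True

blocks that are large or medium: 16.
blue metal blocks: 1.
The claim requires 16 − 1 = 15 ≥ 15, which holds.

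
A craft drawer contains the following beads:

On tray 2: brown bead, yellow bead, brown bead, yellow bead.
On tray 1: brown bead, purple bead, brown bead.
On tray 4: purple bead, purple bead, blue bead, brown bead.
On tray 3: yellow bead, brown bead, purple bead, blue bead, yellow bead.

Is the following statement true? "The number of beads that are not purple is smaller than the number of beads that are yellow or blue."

beads that are not purple: 12.
beads that are yellow or blue: 6.
The claim requires 12 < 6, which does not hold.

False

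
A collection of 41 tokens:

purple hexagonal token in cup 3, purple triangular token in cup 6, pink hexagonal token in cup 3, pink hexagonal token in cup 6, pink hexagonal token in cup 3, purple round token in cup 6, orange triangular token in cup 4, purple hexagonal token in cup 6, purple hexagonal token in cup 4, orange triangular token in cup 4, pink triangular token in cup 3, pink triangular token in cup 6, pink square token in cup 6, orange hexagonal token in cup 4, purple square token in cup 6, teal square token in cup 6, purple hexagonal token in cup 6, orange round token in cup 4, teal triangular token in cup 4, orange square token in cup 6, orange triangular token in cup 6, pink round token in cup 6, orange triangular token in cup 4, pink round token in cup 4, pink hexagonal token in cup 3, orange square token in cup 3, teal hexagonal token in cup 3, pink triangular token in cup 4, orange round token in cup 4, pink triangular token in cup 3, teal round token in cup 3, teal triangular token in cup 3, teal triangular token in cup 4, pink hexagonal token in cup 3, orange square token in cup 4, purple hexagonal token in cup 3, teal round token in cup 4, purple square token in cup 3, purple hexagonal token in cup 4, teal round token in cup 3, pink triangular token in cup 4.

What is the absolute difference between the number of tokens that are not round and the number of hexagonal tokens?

20

tokens that are not round: 33. hexagonal tokens: 13.
|33 − 13| = 33 − 13 = 20.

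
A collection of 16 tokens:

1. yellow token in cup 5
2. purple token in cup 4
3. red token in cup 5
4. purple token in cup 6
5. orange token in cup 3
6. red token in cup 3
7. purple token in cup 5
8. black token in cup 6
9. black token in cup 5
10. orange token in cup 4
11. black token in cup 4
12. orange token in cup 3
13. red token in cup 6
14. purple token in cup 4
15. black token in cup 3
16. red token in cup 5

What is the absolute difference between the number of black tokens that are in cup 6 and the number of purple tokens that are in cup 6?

black tokens in cup 6: 1. purple tokens in cup 6: 1.
|1 − 1| = 1 − 1 = 0.

0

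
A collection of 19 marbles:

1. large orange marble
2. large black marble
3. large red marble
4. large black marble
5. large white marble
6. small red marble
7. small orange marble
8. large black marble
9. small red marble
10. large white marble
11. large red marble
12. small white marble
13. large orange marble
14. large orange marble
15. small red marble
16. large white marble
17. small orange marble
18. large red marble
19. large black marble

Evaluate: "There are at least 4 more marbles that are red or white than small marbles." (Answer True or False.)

There are 10 marbles that are red or white.
There are 6 small marbles.
The claim requires 10 − 6 = 4 ≥ 4, which holds.

True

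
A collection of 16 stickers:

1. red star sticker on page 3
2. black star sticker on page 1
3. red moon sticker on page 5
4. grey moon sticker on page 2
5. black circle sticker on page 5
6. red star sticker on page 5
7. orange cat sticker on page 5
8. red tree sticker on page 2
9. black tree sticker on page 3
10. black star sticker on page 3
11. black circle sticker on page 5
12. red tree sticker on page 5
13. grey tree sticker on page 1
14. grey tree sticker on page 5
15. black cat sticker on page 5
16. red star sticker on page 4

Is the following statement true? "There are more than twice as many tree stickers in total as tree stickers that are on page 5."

|tree stickers| = 5.
|tree stickers on page 5| = 2.
The claim requires 5 > 2 × 2 = 4, which holds.

True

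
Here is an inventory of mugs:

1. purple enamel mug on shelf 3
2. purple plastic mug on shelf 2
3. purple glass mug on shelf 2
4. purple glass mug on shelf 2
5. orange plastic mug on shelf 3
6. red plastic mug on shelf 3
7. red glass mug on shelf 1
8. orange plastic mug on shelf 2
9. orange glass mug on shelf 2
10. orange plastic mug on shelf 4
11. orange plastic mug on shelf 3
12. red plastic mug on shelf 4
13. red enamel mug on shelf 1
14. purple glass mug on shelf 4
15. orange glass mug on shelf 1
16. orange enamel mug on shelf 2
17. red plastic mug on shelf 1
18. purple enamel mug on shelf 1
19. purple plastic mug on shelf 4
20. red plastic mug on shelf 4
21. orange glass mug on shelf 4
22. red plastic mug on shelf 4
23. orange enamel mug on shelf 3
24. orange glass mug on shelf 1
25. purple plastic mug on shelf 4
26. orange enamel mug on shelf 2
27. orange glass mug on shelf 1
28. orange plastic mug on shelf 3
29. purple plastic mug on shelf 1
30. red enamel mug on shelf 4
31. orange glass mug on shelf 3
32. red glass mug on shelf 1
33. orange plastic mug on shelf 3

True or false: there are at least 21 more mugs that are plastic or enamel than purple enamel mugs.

False

mugs that are plastic or enamel: 22.
purple enamel mugs: 2.
The claim requires 22 − 2 = 20 ≥ 21, which does not hold.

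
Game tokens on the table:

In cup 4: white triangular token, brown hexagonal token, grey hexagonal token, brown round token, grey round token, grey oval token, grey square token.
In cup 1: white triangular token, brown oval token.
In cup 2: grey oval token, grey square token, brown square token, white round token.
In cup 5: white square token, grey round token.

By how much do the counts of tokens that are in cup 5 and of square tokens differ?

tokens in cup 5: 2. square tokens: 4.
|2 − 4| = 4 − 2 = 2.

2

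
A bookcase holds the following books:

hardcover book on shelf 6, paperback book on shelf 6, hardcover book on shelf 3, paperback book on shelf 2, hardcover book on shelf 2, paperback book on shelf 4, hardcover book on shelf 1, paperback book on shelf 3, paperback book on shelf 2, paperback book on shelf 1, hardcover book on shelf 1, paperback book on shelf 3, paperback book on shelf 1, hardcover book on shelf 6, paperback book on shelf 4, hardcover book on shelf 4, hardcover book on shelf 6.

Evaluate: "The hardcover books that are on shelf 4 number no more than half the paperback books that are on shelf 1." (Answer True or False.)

|hardcover books on shelf 4| = 1.
|paperback books on shelf 1| = 2.
The claim requires 2 × 1 = 2 ≤ 2, which holds.

True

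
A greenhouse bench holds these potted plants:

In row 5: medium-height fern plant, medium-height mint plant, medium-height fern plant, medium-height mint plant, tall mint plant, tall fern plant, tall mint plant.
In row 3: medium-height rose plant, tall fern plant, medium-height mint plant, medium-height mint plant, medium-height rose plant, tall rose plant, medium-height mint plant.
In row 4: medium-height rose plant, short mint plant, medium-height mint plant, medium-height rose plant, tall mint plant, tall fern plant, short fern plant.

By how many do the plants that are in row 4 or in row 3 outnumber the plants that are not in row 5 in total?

plants in row 4 or in row 3: 14.
plants that are not in row 5: 14.
14 − 14 = 0.

0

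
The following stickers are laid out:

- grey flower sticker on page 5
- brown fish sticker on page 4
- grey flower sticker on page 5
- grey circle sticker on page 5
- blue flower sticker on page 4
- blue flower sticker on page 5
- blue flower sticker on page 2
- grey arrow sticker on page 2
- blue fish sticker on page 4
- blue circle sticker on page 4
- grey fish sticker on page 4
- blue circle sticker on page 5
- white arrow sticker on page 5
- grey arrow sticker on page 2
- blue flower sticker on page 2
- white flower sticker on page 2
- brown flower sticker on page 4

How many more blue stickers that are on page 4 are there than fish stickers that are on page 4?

blue stickers on page 4: 3.
fish stickers on page 4: 3.
3 − 3 = 0.

0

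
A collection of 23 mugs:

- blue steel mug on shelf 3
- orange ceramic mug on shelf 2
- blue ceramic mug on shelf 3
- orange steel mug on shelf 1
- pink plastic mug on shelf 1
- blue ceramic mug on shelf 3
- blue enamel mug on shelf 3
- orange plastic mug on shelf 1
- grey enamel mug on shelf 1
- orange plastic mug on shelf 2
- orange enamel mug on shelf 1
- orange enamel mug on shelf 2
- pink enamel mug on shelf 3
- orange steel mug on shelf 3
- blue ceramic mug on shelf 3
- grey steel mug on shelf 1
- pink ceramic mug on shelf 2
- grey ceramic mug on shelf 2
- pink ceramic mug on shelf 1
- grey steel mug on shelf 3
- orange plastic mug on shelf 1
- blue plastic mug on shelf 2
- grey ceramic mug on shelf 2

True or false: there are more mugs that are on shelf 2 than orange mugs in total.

False

mugs on shelf 2: 7.
orange mugs: 8.
The claim requires 7 > 8, which does not hold.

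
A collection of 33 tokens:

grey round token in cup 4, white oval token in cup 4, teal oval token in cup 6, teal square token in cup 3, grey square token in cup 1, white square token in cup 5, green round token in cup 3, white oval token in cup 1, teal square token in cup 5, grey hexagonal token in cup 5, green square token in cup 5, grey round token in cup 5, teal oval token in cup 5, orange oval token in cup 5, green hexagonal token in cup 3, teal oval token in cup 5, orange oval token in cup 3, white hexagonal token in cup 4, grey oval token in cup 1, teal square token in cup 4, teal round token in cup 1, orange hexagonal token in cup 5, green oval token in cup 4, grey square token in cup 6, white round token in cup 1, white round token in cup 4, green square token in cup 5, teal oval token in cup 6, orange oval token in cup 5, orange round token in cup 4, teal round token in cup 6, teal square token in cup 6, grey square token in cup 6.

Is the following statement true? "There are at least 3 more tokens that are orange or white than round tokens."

tokens that are orange or white: 11.
round tokens: 8.
The claim requires 11 − 8 = 3 ≥ 3, which holds.

True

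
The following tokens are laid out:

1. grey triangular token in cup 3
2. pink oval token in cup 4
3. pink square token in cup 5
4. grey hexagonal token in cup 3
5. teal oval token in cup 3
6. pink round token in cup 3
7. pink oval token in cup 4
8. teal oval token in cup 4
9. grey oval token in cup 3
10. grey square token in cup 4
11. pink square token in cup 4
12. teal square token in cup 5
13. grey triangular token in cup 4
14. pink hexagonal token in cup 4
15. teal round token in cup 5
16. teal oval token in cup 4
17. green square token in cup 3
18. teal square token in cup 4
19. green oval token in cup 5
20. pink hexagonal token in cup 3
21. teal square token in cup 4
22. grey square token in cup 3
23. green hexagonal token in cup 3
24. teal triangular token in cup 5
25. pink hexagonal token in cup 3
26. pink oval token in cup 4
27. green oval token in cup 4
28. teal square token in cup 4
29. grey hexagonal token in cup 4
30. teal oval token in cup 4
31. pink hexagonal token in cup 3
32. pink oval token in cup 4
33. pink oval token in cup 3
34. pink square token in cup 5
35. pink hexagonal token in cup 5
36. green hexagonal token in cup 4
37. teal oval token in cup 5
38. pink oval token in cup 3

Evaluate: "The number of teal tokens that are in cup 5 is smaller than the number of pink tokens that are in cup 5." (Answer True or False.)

There are 4 teal tokens in cup 5.
There are 3 pink tokens in cup 5.
The claim requires 4 < 3, which does not hold.

False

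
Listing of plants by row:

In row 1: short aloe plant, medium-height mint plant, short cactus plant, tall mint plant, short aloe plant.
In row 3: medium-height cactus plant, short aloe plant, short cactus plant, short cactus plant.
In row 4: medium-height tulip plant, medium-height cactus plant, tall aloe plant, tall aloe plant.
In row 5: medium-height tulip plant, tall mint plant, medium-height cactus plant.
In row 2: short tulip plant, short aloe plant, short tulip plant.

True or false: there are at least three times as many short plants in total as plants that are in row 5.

True

short plants: 9.
plants in row 5: 3.
The claim requires 9 ≥ 3 × 3 = 9, which holds.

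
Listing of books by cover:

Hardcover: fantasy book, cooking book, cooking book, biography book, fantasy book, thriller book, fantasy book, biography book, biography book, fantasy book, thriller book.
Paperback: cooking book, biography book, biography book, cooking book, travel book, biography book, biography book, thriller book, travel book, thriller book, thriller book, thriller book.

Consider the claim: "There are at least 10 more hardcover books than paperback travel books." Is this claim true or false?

False

There are 11 hardcover books.
There are 2 paperback travel books.
The claim requires 11 − 2 = 9 ≥ 10, which does not hold.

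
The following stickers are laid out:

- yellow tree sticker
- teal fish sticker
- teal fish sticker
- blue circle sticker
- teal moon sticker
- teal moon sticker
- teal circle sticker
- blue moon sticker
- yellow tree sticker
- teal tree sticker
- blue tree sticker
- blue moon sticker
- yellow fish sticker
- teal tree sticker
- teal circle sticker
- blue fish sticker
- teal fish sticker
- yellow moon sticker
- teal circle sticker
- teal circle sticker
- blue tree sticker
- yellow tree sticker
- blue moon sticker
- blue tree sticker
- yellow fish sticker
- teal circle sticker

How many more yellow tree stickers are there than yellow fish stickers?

yellow tree stickers: 3.
yellow fish stickers: 2.
3 − 2 = 1.

1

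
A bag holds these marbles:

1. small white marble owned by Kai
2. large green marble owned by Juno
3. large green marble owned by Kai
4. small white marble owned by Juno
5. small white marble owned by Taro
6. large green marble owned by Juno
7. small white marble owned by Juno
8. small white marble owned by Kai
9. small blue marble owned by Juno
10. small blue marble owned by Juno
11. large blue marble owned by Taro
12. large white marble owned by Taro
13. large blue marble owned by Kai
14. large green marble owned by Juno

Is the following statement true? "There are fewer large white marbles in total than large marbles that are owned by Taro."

There is 1 large white marble.
Count of large marbles owned by Taro: 2.
The claim requires 1 < 2, which holds.

True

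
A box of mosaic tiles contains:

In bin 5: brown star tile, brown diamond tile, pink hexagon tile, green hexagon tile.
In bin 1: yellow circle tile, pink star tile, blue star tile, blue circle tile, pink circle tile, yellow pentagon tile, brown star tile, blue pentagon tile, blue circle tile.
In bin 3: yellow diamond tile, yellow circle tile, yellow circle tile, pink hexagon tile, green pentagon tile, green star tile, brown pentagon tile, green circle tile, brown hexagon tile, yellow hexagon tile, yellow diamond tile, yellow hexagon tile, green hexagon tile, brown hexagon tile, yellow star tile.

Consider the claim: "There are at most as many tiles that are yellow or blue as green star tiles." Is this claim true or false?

False

There are 13 tiles that are yellow or blue.
There is 1 green star tile.
The claim requires 13 ≤ 1, which does not hold.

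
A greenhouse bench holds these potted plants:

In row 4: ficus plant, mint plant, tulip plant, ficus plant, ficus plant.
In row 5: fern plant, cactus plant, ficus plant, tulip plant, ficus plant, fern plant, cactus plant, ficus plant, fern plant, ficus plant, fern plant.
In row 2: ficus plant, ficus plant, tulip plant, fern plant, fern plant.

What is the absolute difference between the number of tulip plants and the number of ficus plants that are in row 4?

0

tulip plants: 3. ficus plants in row 4: 3.
|3 − 3| = 3 − 3 = 0.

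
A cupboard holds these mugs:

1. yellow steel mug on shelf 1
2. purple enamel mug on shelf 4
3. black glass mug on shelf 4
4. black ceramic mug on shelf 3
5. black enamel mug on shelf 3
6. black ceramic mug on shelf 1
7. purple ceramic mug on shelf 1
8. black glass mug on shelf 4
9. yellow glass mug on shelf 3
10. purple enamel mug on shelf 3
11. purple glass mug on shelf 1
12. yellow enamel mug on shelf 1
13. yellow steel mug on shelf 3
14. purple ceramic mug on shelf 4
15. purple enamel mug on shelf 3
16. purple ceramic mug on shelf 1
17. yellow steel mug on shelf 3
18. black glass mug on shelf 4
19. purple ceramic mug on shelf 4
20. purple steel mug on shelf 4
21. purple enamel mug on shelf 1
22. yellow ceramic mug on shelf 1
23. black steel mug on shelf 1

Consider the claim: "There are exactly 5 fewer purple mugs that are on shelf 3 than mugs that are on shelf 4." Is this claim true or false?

True

purple mugs on shelf 3: 2.
mugs on shelf 4: 7.
The claim requires 7 − 2 (= 5) to equal 5, which holds.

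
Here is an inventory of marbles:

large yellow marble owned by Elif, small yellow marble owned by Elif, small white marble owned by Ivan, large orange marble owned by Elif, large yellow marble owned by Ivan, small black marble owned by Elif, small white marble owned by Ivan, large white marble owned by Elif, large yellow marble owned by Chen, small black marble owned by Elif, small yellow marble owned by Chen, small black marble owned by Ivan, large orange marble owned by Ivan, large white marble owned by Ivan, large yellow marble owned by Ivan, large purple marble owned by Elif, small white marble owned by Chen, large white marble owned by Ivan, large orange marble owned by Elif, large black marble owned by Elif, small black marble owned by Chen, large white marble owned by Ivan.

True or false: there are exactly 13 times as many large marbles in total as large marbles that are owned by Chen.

True

large marbles: 13.
large marbles owned by Chen: 1.
The claim requires 13 = 13 × 1 = 13, which holds.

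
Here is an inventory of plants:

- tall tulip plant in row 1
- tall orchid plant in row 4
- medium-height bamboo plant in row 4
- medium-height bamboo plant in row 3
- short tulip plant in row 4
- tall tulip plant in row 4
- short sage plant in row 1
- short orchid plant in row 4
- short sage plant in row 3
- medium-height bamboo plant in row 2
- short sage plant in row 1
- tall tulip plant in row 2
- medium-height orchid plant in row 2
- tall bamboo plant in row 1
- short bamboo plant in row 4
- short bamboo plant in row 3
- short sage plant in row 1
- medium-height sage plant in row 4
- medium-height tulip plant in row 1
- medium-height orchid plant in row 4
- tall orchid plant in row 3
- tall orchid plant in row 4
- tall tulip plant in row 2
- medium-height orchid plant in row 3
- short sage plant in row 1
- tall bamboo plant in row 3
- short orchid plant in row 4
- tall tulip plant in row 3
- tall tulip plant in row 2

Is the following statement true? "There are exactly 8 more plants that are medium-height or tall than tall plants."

plants that are medium-height or tall: 19.
tall plants: 11.
The claim requires 19 − 11 (= 8) to equal 8, which holds.

True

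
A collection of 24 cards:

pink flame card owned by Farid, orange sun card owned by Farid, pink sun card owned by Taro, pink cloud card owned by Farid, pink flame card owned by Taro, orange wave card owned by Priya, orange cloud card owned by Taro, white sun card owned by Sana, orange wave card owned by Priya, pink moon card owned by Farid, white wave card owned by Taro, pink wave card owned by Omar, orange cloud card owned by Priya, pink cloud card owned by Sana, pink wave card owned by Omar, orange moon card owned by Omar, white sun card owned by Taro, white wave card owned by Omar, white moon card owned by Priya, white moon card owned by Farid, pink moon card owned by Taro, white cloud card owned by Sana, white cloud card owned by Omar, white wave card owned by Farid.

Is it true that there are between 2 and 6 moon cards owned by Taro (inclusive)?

False

moon cards owned by Taro: 1.
The claim requires 2 ≤ 1 ≤ 6, which does not hold.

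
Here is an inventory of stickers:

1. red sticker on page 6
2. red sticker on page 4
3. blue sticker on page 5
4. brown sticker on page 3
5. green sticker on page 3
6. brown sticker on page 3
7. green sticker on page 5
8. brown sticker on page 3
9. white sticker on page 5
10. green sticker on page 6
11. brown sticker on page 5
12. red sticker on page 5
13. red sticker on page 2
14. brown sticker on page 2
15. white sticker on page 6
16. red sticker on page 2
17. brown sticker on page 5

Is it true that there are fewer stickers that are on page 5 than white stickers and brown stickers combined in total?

|stickers on page 5| = 6.
white stickers: 2; brown stickers: 6; combined: 2 + 6 = 8.
The claim requires 6 < 8, which holds.

True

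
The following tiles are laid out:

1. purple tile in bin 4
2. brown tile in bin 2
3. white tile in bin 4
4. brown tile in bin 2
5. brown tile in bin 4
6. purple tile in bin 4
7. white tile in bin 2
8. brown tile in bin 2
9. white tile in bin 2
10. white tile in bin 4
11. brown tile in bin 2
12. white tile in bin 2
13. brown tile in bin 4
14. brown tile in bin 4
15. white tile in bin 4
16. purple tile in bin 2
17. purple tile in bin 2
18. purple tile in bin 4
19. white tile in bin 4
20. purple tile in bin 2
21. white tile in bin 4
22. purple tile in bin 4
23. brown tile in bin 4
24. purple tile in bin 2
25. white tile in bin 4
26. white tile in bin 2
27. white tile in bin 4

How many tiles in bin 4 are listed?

15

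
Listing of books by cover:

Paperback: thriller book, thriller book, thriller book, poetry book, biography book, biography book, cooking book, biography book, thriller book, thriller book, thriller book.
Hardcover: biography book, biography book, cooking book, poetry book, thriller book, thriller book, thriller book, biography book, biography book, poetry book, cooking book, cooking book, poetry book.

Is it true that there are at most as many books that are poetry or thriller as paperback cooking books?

|books that are poetry or thriller| = 13.
|paperback cooking books| = 1.
The claim requires 13 ≤ 1, which does not hold.

False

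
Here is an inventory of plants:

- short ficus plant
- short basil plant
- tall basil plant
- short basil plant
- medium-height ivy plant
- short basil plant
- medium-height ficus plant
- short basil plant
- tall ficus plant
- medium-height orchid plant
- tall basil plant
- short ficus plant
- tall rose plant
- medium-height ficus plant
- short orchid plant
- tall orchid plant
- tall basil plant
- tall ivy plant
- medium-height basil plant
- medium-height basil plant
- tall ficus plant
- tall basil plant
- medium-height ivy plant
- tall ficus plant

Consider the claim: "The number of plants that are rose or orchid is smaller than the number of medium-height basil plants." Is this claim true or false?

plants that are rose or orchid: 4.
medium-height basil plants: 2.
The claim requires 4 < 2, which does not hold.

False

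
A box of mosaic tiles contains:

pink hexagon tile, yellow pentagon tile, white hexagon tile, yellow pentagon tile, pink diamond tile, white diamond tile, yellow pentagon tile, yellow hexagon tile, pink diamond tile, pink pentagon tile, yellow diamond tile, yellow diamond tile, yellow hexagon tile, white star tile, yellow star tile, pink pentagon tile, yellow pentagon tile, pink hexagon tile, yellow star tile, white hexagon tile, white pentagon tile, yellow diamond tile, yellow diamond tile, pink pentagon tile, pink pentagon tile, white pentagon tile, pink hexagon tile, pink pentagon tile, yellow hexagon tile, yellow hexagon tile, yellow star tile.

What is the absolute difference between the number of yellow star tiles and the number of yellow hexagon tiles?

1

yellow star tiles: 3. yellow hexagon tiles: 4.
|3 − 4| = 4 − 3 = 1.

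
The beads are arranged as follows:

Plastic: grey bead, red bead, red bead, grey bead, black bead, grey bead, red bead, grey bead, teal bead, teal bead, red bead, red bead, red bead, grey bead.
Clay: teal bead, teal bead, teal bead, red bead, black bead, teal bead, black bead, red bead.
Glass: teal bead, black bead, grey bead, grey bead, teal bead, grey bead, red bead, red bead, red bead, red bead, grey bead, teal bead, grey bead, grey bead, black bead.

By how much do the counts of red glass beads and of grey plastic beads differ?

red glass beads: 4. grey plastic beads: 5.
|4 − 5| = 5 − 4 = 1.

1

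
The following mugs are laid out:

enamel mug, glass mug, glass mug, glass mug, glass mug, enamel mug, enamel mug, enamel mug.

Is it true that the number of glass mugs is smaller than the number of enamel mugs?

glass mugs: 4.
enamel mugs: 4.
The claim requires 4 < 4, which does not hold.

False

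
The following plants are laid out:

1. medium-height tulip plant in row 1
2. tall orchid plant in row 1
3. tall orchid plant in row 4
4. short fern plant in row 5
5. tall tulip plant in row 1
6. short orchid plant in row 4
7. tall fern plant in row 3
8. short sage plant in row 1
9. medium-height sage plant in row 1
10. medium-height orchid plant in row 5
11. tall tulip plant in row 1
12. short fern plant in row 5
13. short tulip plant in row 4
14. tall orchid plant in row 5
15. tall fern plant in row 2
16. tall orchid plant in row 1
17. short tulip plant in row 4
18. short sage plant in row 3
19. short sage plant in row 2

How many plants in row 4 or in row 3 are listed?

in row 3: 2; in row 4: 4; together 2 + 4 = 6.

6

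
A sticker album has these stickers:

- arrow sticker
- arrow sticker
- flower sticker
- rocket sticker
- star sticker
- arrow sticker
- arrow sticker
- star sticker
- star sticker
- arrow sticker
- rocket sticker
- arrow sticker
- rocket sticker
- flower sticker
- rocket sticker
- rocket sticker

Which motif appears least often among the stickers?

Counts by motif: arrow 6, rocket 5, star 3, flower 2.
The minimum is 2, held uniquely by flower.

flower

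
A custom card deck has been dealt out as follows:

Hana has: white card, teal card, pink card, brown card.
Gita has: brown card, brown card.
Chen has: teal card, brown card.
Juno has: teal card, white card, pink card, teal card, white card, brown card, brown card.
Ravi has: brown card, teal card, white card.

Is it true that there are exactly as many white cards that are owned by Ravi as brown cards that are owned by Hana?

True

white cards owned by Ravi: 1.
brown cards owned by Hana: 1.
The claim requires 1 = 1, which holds.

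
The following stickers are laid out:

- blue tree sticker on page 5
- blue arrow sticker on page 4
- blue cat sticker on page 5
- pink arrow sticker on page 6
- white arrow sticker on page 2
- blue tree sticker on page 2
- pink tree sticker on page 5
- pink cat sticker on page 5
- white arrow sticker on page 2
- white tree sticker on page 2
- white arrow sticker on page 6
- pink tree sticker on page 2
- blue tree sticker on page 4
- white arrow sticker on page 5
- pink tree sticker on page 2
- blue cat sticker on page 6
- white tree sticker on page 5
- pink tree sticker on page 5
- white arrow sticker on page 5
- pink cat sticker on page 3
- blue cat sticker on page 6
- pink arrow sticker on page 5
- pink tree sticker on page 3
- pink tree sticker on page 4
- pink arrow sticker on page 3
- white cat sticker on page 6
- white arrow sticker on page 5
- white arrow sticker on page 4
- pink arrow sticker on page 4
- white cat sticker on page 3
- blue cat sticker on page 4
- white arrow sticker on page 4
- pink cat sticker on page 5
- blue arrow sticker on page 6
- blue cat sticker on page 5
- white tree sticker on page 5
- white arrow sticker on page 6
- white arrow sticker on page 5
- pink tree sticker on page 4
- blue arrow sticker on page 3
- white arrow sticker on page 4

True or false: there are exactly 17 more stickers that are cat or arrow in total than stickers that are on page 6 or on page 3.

False

stickers that are cat or arrow: 28.
stickers on page 6 or on page 3: 12.
The claim requires 28 − 12 (= 16) to equal 17, which does not hold.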